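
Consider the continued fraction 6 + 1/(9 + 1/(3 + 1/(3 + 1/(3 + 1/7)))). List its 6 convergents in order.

Using the convergent recurrence p_i = a_i*p_{i-1} + p_{i-2}, q_i = a_i*q_{i-1} + q_{i-2} with p_{-2}=0, p_{-1}=1, q_{-2}=1, q_{-1}=0:
  i=0: a_0=6, p_0 = 6*1 + 0 = 6, q_0 = 6*0 + 1 = 1.
  i=1: a_1=9, p_1 = 9*6 + 1 = 55, q_1 = 9*1 + 0 = 9.
  i=2: a_2=3, p_2 = 3*55 + 6 = 171, q_2 = 3*9 + 1 = 28.
  i=3: a_3=3, p_3 = 3*171 + 55 = 568, q_3 = 3*28 + 9 = 93.
  i=4: a_4=3, p_4 = 3*568 + 171 = 1875, q_4 = 3*93 + 28 = 307.
  i=5: a_5=7, p_5 = 7*1875 + 568 = 13693, q_5 = 7*307 + 93 = 2242.

6/1, 55/9, 171/28, 568/93, 1875/307, 13693/2242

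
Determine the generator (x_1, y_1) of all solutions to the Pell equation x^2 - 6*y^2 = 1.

First expand sqrt(6) as a continued fraction. With x_i = (sqrt(6) + m_i)/d_i and (m_0, d_0) = (0, 1): a_0 = floor(sqrt(6)) = 2, since 2^2 = 4 <= 6 < 9 = 3^2.
Iterate m_{i+1} = d_i*a_i - m_i, d_{i+1} = (6 - m_{i+1}^2)/d_i, a_{i+1} = floor((a_0 + m_{i+1})/d_{i+1}):
  m_1 = 1*2 - 0 = 2, d_1 = (6 - 2^2)/1 = 2/1 = 2, a_1 = floor((2 + 2)/2) = 2.
  m_2 = 2*2 - 2 = 2, d_2 = (6 - 2^2)/2 = 2/2 = 1, a_2 = floor((2 + 2)/1) = 4.
  m_3 = 1*4 - 2 = 2, d_3 = (6 - 2^2)/1 = 2/1 = 2: (m_3, d_3) = (m_1, d_1) = (2, 2), so from here the quotients repeat a_1, a_2; the period length is 2.
So sqrt(6) = [2; (2, 4)] with period length k = 2.
k is even, so the fundamental solution of x^2 - 6y^2 = 1 is (p_{k-1}, q_{k-1}) = (p_1, q_1); compute convergents through index 1.
Convergents (p_i = a_i*p_{i-1} + p_{i-2}, q_i = a_i*q_{i-1} + q_{i-2} with p_{-2}=0, p_{-1}=1, q_{-2}=1, q_{-1}=0):
  i=0: a_0=2, p_0 = 2*1 + 0 = 2, q_0 = 2*0 + 1 = 1.
  i=1: a_1=2, p_1 = 2*2 + 1 = 5, q_1 = 2*1 + 0 = 2.
Check: 5^2 - 6*2^2 = 25 - 24 = 1, so (x, y) = (5, 2) solves the equation, and by the theorem it is the least positive solution.

(x, y) = (5, 2)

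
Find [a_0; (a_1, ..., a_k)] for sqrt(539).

Write x_i = (sqrt(539) + m_i)/d_i with (m_0, d_0) = (0, 1). a_0 = floor(sqrt(539)) = 23, since 23^2 = 529 <= 539 < 576 = 24^2.
Iterate m_{i+1} = d_i*a_i - m_i, d_{i+1} = (539 - m_{i+1}^2)/d_i, a_{i+1} = floor((a_0 + m_{i+1})/d_{i+1}):
  m_1 = 1*23 - 0 = 23, d_1 = (539 - 23^2)/1 = 10/1 = 10, a_1 = floor((23 + 23)/10) = 4.
  m_2 = 10*4 - 23 = 17, d_2 = (539 - 17^2)/10 = 250/10 = 25, a_2 = floor((23 + 17)/25) = 1.
  m_3 = 25*1 - 17 = 8, d_3 = (539 - 8^2)/25 = 475/25 = 19, a_3 = floor((23 + 8)/19) = 1.
  m_4 = 19*1 - 8 = 11, d_4 = (539 - 11^2)/19 = 418/19 = 22, a_4 = floor((23 + 11)/22) = 1.
  m_5 = 22*1 - 11 = 11, d_5 = (539 - 11^2)/22 = 418/22 = 19, a_5 = floor((23 + 11)/19) = 1.
  m_6 = 19*1 - 11 = 8, d_6 = (539 - 8^2)/19 = 475/19 = 25, a_6 = floor((23 + 8)/25) = 1.
  m_7 = 25*1 - 8 = 17, d_7 = (539 - 17^2)/25 = 250/25 = 10, a_7 = floor((23 + 17)/10) = 4.
  m_8 = 10*4 - 17 = 23, d_8 = (539 - 23^2)/10 = 10/10 = 1, a_8 = floor((23 + 23)/1) = 46.
  m_9 = 1*46 - 23 = 23, d_9 = (539 - 23^2)/1 = 10/1 = 10: (m_9, d_9) = (m_1, d_1) = (23, 10), so from here the quotients repeat a_1, ..., a_8; the period length is 8.
Hence the expansion of sqrt(539) is a_0 = 23 followed by the repeating block 4, 1, 1, 1, 1, 1, 4, 46 (period 8).

[23; (4, 1, 1, 1, 1, 1, 4, 46)]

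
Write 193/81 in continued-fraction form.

Run the Euclidean algorithm on 193 and 81; the successive quotients are the partial quotients a_0, a_1, ... (each step inverts the fractional part left over by the previous one):
  193 = 2*81 + 31, so a_0 = 2.
  81 = 2*31 + 19, so a_1 = 2.
  31 = 1*19 + 12, so a_2 = 1.
  19 = 1*12 + 7, so a_3 = 1.
  12 = 1*7 + 5, so a_4 = 1.
  7 = 1*5 + 2, so a_5 = 1.
  5 = 2*2 + 1, so a_6 = 2.
  2 = 2*1 + 0, so a_7 = 2.
The remainder reaches 0 after 8 divisions, so the expansion has 8 partial quotients, read off in order.

[2; 2, 1, 1, 1, 1, 2, 2]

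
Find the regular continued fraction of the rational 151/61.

Run the Euclidean algorithm on 151 and 61; the successive quotients are the partial quotients a_0, a_1, ... (each step inverts the fractional part left over by the previous one):
  151 = 2*61 + 29, so a_0 = 2.
  61 = 2*29 + 3, so a_1 = 2.
  29 = 9*3 + 2, so a_2 = 9.
  3 = 1*2 + 1, so a_3 = 1.
  2 = 2*1 + 0, so a_4 = 2.
The remainder reaches 0 after 5 divisions, so the expansion has 5 partial quotients, read off in order.

[2; 2, 9, 1, 2]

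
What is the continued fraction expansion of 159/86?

[1; 1, 5, 1, 1, 1, 1, 2]

Run the Euclidean algorithm on 159 and 86; the successive quotients are the partial quotients a_0, a_1, ... (each step inverts the fractional part left over by the previous one):
  159 = 1*86 + 73, so a_0 = 1.
  86 = 1*73 + 13, so a_1 = 1.
  73 = 5*13 + 8, so a_2 = 5.
  13 = 1*8 + 5, so a_3 = 1.
  8 = 1*5 + 3, so a_4 = 1.
  5 = 1*3 + 2, so a_5 = 1.
  3 = 1*2 + 1, so a_6 = 1.
  2 = 2*1 + 0, so a_7 = 2.
The remainder reaches 0 after 8 divisions, so the expansion has 8 partial quotients, read off in order.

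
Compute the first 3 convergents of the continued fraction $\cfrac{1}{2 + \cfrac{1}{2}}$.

Using the convergent recurrence p_i = a_i*p_{i-1} + p_{i-2}, q_i = a_i*q_{i-1} + q_{i-2} with p_{-2}=0, p_{-1}=1, q_{-2}=1, q_{-1}=0:
  i=0: a_0=0, p_0 = 0*1 + 0 = 0, q_0 = 0*0 + 1 = 1.
  i=1: a_1=2, p_1 = 2*0 + 1 = 1, q_1 = 2*1 + 0 = 2.
  i=2: a_2=2, p_2 = 2*1 + 0 = 2, q_2 = 2*2 + 1 = 5.

0/1, 1/2, 2/5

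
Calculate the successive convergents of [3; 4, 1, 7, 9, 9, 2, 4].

Using the convergent recurrence p_i = a_i*p_{i-1} + p_{i-2}, q_i = a_i*q_{i-1} + q_{i-2} with p_{-2}=0, p_{-1}=1, q_{-2}=1, q_{-1}=0:
  i=0: a_0=3, p_0 = 3*1 + 0 = 3, q_0 = 3*0 + 1 = 1.
  i=1: a_1=4, p_1 = 4*3 + 1 = 13, q_1 = 4*1 + 0 = 4.
  i=2: a_2=1, p_2 = 1*13 + 3 = 16, q_2 = 1*4 + 1 = 5.
  i=3: a_3=7, p_3 = 7*16 + 13 = 125, q_3 = 7*5 + 4 = 39.
  i=4: a_4=9, p_4 = 9*125 + 16 = 1141, q_4 = 9*39 + 5 = 356.
  i=5: a_5=9, p_5 = 9*1141 + 125 = 10394, q_5 = 9*356 + 39 = 3243.
  i=6: a_6=2, p_6 = 2*10394 + 1141 = 21929, q_6 = 2*3243 + 356 = 6842.
  i=7: a_7=4, p_7 = 4*21929 + 10394 = 98110, q_7 = 4*6842 + 3243 = 30611.

3/1, 13/4, 16/5, 125/39, 1141/356, 10394/3243, 21929/6842, 98110/30611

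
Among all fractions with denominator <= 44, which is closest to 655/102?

Expand x = 655/102 as a continued fraction with the Euclidean algorithm:
  655 = 6*102 + 43, so a_0 = 6.
  102 = 2*43 + 16, so a_1 = 2.
  43 = 2*16 + 11, so a_2 = 2.
  16 = 1*11 + 5, so a_3 = 1.
  11 = 2*5 + 1, so a_4 = 2.
  5 = 5*1 + 0, so a_5 = 5.
so x = [6; 2, 2, 1, 2, 5].
Convergents (p_i = a_i*p_{i-1} + p_{i-2}, q_i = a_i*q_{i-1} + q_{i-2} with p_{-2}=0, p_{-1}=1, q_{-2}=1, q_{-1}=0), until the denominator exceeds 44:
  i=0: a_0=6, p_0 = 6*1 + 0 = 6, q_0 = 6*0 + 1 = 1.
  i=1: a_1=2, p_1 = 2*6 + 1 = 13, q_1 = 2*1 + 0 = 2.
  i=2: a_2=2, p_2 = 2*13 + 6 = 32, q_2 = 2*2 + 1 = 5.
  i=3: a_3=1, p_3 = 1*32 + 13 = 45, q_3 = 1*5 + 2 = 7.
  i=4: a_4=2, p_4 = 2*45 + 32 = 122, q_4 = 2*7 + 5 = 19.
  i=5: a_5=5, p_5 = 5*122 + 45 = 655, q_5 = 5*19 + 7 = 102.
q_5 = 102 > 44, so the last convergent with denominator <= 44 is p_4/q_4 = 122/19.
The closest fraction with denominator <= 44 is either p_4/q_4 or the intermediate fraction (k*p_4 + p_3)/(k*q_4 + q_3) with the largest k >= 1 whose denominator stays <= 44; these approach x as k grows, and every other convergent or intermediate fraction in range is farther away.
Largest k: floor((44 - q_3)/q_4) = floor((44 - 7)/19) = 1.
That gives (1*122 + 45)/(1*19 + 7) = 167/26.
Compare the errors: |x - 122/19| = |655*19 - 122*102|/(102*19) = 1/1938, and |x - 167/26| = |655*26 - 167*102|/(102*26) = 4/2652.
Cross-multiplying, 1*2652 = 2652 < 7752 = 4*1938, so 1/1938 is smaller: the convergent 122/19 is closer to x than 167/26.

122/19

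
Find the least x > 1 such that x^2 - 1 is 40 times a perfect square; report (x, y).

First expand sqrt(40) as a continued fraction. With x_i = (sqrt(40) + m_i)/d_i and (m_0, d_0) = (0, 1): a_0 = floor(sqrt(40)) = 6, since 6^2 = 36 <= 40 < 49 = 7^2.
Iterate m_{i+1} = d_i*a_i - m_i, d_{i+1} = (40 - m_{i+1}^2)/d_i, a_{i+1} = floor((a_0 + m_{i+1})/d_{i+1}):
  m_1 = 1*6 - 0 = 6, d_1 = (40 - 6^2)/1 = 4/1 = 4, a_1 = floor((6 + 6)/4) = 3.
  m_2 = 4*3 - 6 = 6, d_2 = (40 - 6^2)/4 = 4/4 = 1, a_2 = floor((6 + 6)/1) = 12.
  m_3 = 1*12 - 6 = 6, d_3 = (40 - 6^2)/1 = 4/1 = 4: (m_3, d_3) = (m_1, d_1) = (6, 4), so from here the quotients repeat a_1, a_2; the period length is 2.
So sqrt(40) = [6; (3, 12)] with period length k = 2.
k is even, so the fundamental solution of x^2 - 40y^2 = 1 is (p_{k-1}, q_{k-1}) = (p_1, q_1); compute convergents through index 1.
Convergents (p_i = a_i*p_{i-1} + p_{i-2}, q_i = a_i*q_{i-1} + q_{i-2} with p_{-2}=0, p_{-1}=1, q_{-2}=1, q_{-1}=0):
  i=0: a_0=6, p_0 = 6*1 + 0 = 6, q_0 = 6*0 + 1 = 1.
  i=1: a_1=3, p_1 = 3*6 + 1 = 19, q_1 = 3*1 + 0 = 3.
Check: 19^2 - 40*3^2 = 361 - 360 = 1, so (x, y) = (19, 3) solves the equation, and by the theorem it is the least positive solution.

(x, y) = (19, 3)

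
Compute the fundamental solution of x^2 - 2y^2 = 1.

First expand sqrt(2) as a continued fraction. With x_i = (sqrt(2) + m_i)/d_i and (m_0, d_0) = (0, 1): a_0 = floor(sqrt(2)) = 1, since 1^2 = 1 <= 2 < 4 = 2^2.
Iterate m_{i+1} = d_i*a_i - m_i, d_{i+1} = (2 - m_{i+1}^2)/d_i, a_{i+1} = floor((a_0 + m_{i+1})/d_{i+1}):
  m_1 = 1*1 - 0 = 1, d_1 = (2 - 1^2)/1 = 1/1 = 1, a_1 = floor((1 + 1)/1) = 2.
  m_2 = 1*2 - 1 = 1, d_2 = (2 - 1^2)/1 = 1/1 = 1: (m_2, d_2) = (m_1, d_1) = (1, 1), so from here the quotient a_1 repeats; the period length is 1.
So sqrt(2) = [1; (2)] with period length k = 1.
k is odd, so (p_{k-1}, q_{k-1}) only solves x^2 - 2y^2 = -1 and the fundamental solution of x^2 - 2y^2 = 1 is (p_{2k-1}, q_{2k-1}) = (p_1, q_1); compute convergents through index 1, running through the period twice.
Convergents (p_i = a_i*p_{i-1} + p_{i-2}, q_i = a_i*q_{i-1} + q_{i-2} with p_{-2}=0, p_{-1}=1, q_{-2}=1, q_{-1}=0):
  i=0: a_0=1, p_0 = 1*1 + 0 = 1, q_0 = 1*0 + 1 = 1.
  i=1: a_1=2, p_1 = 2*1 + 1 = 3, q_1 = 2*1 + 0 = 2.
Indeed p_0^2 - 2*q_0^2 = 1 - 2 = -1, not +1.
Check: 3^2 - 2*2^2 = 9 - 8 = 1, so (x, y) = (3, 2) solves the equation, and by the theorem it is the least positive solution.

(x, y) = (3, 2)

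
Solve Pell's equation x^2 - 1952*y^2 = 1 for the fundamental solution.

First expand sqrt(1952) as a continued fraction. With x_i = (sqrt(1952) + m_i)/d_i and (m_0, d_0) = (0, 1): a_0 = floor(sqrt(1952)) = 44, since 44^2 = 1936 <= 1952 < 2025 = 45^2.
Iterate m_{i+1} = d_i*a_i - m_i, d_{i+1} = (1952 - m_{i+1}^2)/d_i, a_{i+1} = floor((a_0 + m_{i+1})/d_{i+1}):
  m_1 = 1*44 - 0 = 44, d_1 = (1952 - 44^2)/1 = 16/1 = 16, a_1 = floor((44 + 44)/16) = 5.
  m_2 = 16*5 - 44 = 36, d_2 = (1952 - 36^2)/16 = 656/16 = 41, a_2 = floor((44 + 36)/41) = 1.
  m_3 = 41*1 - 36 = 5, d_3 = (1952 - 5^2)/41 = 1927/41 = 47, a_3 = floor((44 + 5)/47) = 1.
  m_4 = 47*1 - 5 = 42, d_4 = (1952 - 42^2)/47 = 188/47 = 4, a_4 = floor((44 + 42)/4) = 21.
  m_5 = 4*21 - 42 = 42, d_5 = (1952 - 42^2)/4 = 188/4 = 47, a_5 = floor((44 + 42)/47) = 1.
  m_6 = 47*1 - 42 = 5, d_6 = (1952 - 5^2)/47 = 1927/47 = 41, a_6 = floor((44 + 5)/41) = 1.
  m_7 = 41*1 - 5 = 36, d_7 = (1952 - 36^2)/41 = 656/41 = 16, a_7 = floor((44 + 36)/16) = 5.
  m_8 = 16*5 - 36 = 44, d_8 = (1952 - 44^2)/16 = 16/16 = 1, a_8 = floor((44 + 44)/1) = 88.
  m_9 = 1*88 - 44 = 44, d_9 = (1952 - 44^2)/1 = 16/1 = 16: (m_9, d_9) = (m_1, d_1) = (44, 16), so from here the quotients repeat a_1, ..., a_8; the period length is 8.
So sqrt(1952) = [44; (5, 1, 1, 21, 1, 1, 5, 88)] with period length k = 8.
k is even, so the fundamental solution of x^2 - 1952y^2 = 1 is (p_{k-1}, q_{k-1}) = (p_7, q_7); compute convergents through index 7.
Convergents (p_i = a_i*p_{i-1} + p_{i-2}, q_i = a_i*q_{i-1} + q_{i-2} with p_{-2}=0, p_{-1}=1, q_{-2}=1, q_{-1}=0):
  i=0: a_0=44, p_0 = 44*1 + 0 = 44, q_0 = 44*0 + 1 = 1.
  i=1: a_1=5, p_1 = 5*44 + 1 = 221, q_1 = 5*1 + 0 = 5.
  i=2: a_2=1, p_2 = 1*221 + 44 = 265, q_2 = 1*5 + 1 = 6.
  i=3: a_3=1, p_3 = 1*265 + 221 = 486, q_3 = 1*6 + 5 = 11.
  i=4: a_4=21, p_4 = 21*486 + 265 = 10471, q_4 = 21*11 + 6 = 237.
  i=5: a_5=1, p_5 = 1*10471 + 486 = 10957, q_5 = 1*237 + 11 = 248.
  i=6: a_6=1, p_6 = 1*10957 + 10471 = 21428, q_6 = 1*248 + 237 = 485.
  i=7: a_7=5, p_7 = 5*21428 + 10957 = 118097, q_7 = 5*485 + 248 = 2673.
Check: 118097^2 - 1952*2673^2 = 13946901409 - 13946901408 = 1, so (x, y) = (118097, 2673) solves the equation, and by the theorem it is the least positive solution.

(x, y) = (118097, 2673)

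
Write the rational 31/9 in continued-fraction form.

Run the Euclidean algorithm on 31 and 9; the successive quotients are the partial quotients a_0, a_1, ... (each step inverts the fractional part left over by the previous one):
  31 = 3*9 + 4, so a_0 = 3.
  9 = 2*4 + 1, so a_1 = 2.
  4 = 4*1 + 0, so a_2 = 4.
The remainder reaches 0 after 3 divisions, so the expansion has 3 partial quotients, read off in order.

[3; 2, 4]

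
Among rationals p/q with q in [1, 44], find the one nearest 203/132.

Expand x = 203/132 as a continued fraction with the Euclidean algorithm:
  203 = 1*132 + 71, so a_0 = 1.
  132 = 1*71 + 61, so a_1 = 1.
  71 = 1*61 + 10, so a_2 = 1.
  61 = 6*10 + 1, so a_3 = 6.
  10 = 10*1 + 0, so a_4 = 10.
so x = [1; 1, 1, 6, 10].
Convergents (p_i = a_i*p_{i-1} + p_{i-2}, q_i = a_i*q_{i-1} + q_{i-2} with p_{-2}=0, p_{-1}=1, q_{-2}=1, q_{-1}=0), until the denominator exceeds 44:
  i=0: a_0=1, p_0 = 1*1 + 0 = 1, q_0 = 1*0 + 1 = 1.
  i=1: a_1=1, p_1 = 1*1 + 1 = 2, q_1 = 1*1 + 0 = 1.
  i=2: a_2=1, p_2 = 1*2 + 1 = 3, q_2 = 1*1 + 1 = 2.
  i=3: a_3=6, p_3 = 6*3 + 2 = 20, q_3 = 6*2 + 1 = 13.
  i=4: a_4=10, p_4 = 10*20 + 3 = 203, q_4 = 10*13 + 2 = 132.
q_4 = 132 > 44, so the last convergent with denominator <= 44 is p_3/q_3 = 20/13.
The closest fraction with denominator <= 44 is either p_3/q_3 or the intermediate fraction (k*p_3 + p_2)/(k*q_3 + q_2) with the largest k >= 1 whose denominator stays <= 44; these approach x as k grows, and every other convergent or intermediate fraction in range is farther away.
Largest k: floor((44 - q_2)/q_3) = floor((44 - 2)/13) = 3.
That gives (3*20 + 3)/(3*13 + 2) = 63/41.
Compare the errors: |x - 20/13| = |203*13 - 20*132|/(132*13) = 1/1716, and |x - 63/41| = |203*41 - 63*132|/(132*41) = 7/5412.
Cross-multiplying, 1*5412 = 5412 < 12012 = 7*1716, so 1/1716 is smaller: the convergent 20/13 is closer to x than 63/41.

20/13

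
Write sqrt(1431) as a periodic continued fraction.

Write x_i = (sqrt(1431) + m_i)/d_i with (m_0, d_0) = (0, 1). a_0 = floor(sqrt(1431)) = 37, since 37^2 = 1369 <= 1431 < 1444 = 38^2.
Iterate m_{i+1} = d_i*a_i - m_i, d_{i+1} = (1431 - m_{i+1}^2)/d_i, a_{i+1} = floor((a_0 + m_{i+1})/d_{i+1}):
  m_1 = 1*37 - 0 = 37, d_1 = (1431 - 37^2)/1 = 62/1 = 62, a_1 = floor((37 + 37)/62) = 1.
  m_2 = 62*1 - 37 = 25, d_2 = (1431 - 25^2)/62 = 806/62 = 13, a_2 = floor((37 + 25)/13) = 4.
  m_3 = 13*4 - 25 = 27, d_3 = (1431 - 27^2)/13 = 702/13 = 54, a_3 = floor((37 + 27)/54) = 1.
  m_4 = 54*1 - 27 = 27, d_4 = (1431 - 27^2)/54 = 702/54 = 13, a_4 = floor((37 + 27)/13) = 4.
  m_5 = 13*4 - 27 = 25, d_5 = (1431 - 25^2)/13 = 806/13 = 62, a_5 = floor((37 + 25)/62) = 1.
  m_6 = 62*1 - 25 = 37, d_6 = (1431 - 37^2)/62 = 62/62 = 1, a_6 = floor((37 + 37)/1) = 74.
  m_7 = 1*74 - 37 = 37, d_7 = (1431 - 37^2)/1 = 62/1 = 62: (m_7, d_7) = (m_1, d_1) = (37, 62), so from here the quotients repeat a_1, ..., a_6; the period length is 6.
Hence the expansion of sqrt(1431) is a_0 = 37 followed by the repeating block 1, 4, 1, 4, 1, 74 (period 6).

[37; (1, 4, 1, 4, 1, 74)]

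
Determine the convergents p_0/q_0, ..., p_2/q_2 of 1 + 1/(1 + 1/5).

1/1, 2/1, 11/6

Using the convergent recurrence p_i = a_i*p_{i-1} + p_{i-2}, q_i = a_i*q_{i-1} + q_{i-2} with p_{-2}=0, p_{-1}=1, q_{-2}=1, q_{-1}=0:
  i=0: a_0=1, p_0 = 1*1 + 0 = 1, q_0 = 1*0 + 1 = 1.
  i=1: a_1=1, p_1 = 1*1 + 1 = 2, q_1 = 1*1 + 0 = 1.
  i=2: a_2=5, p_2 = 5*2 + 1 = 11, q_2 = 5*1 + 1 = 6.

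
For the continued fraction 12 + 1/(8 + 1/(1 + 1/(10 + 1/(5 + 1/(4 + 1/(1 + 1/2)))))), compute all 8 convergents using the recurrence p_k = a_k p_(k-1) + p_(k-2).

12/1, 97/8, 109/9, 1187/98, 6044/499, 25363/2094, 31407/2593, 88177/7280

Using the convergent recurrence p_i = a_i*p_{i-1} + p_{i-2}, q_i = a_i*q_{i-1} + q_{i-2} with p_{-2}=0, p_{-1}=1, q_{-2}=1, q_{-1}=0:
  i=0: a_0=12, p_0 = 12*1 + 0 = 12, q_0 = 12*0 + 1 = 1.
  i=1: a_1=8, p_1 = 8*12 + 1 = 97, q_1 = 8*1 + 0 = 8.
  i=2: a_2=1, p_2 = 1*97 + 12 = 109, q_2 = 1*8 + 1 = 9.
  i=3: a_3=10, p_3 = 10*109 + 97 = 1187, q_3 = 10*9 + 8 = 98.
  i=4: a_4=5, p_4 = 5*1187 + 109 = 6044, q_4 = 5*98 + 9 = 499.
  i=5: a_5=4, p_5 = 4*6044 + 1187 = 25363, q_5 = 4*499 + 98 = 2094.
  i=6: a_6=1, p_6 = 1*25363 + 6044 = 31407, q_6 = 1*2094 + 499 = 2593.
  i=7: a_7=2, p_7 = 2*31407 + 25363 = 88177, q_7 = 2*2593 + 2094 = 7280.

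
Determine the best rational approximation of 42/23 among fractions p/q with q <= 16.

11/6

Expand x = 42/23 as a continued fraction with the Euclidean algorithm:
  42 = 1*23 + 19, so a_0 = 1.
  23 = 1*19 + 4, so a_1 = 1.
  19 = 4*4 + 3, so a_2 = 4.
  4 = 1*3 + 1, so a_3 = 1.
  3 = 3*1 + 0, so a_4 = 3.
so x = [1; 1, 4, 1, 3].
Convergents (p_i = a_i*p_{i-1} + p_{i-2}, q_i = a_i*q_{i-1} + q_{i-2} with p_{-2}=0, p_{-1}=1, q_{-2}=1, q_{-1}=0), until the denominator exceeds 16:
  i=0: a_0=1, p_0 = 1*1 + 0 = 1, q_0 = 1*0 + 1 = 1.
  i=1: a_1=1, p_1 = 1*1 + 1 = 2, q_1 = 1*1 + 0 = 1.
  i=2: a_2=4, p_2 = 4*2 + 1 = 9, q_2 = 4*1 + 1 = 5.
  i=3: a_3=1, p_3 = 1*9 + 2 = 11, q_3 = 1*5 + 1 = 6.
  i=4: a_4=3, p_4 = 3*11 + 9 = 42, q_4 = 3*6 + 5 = 23.
q_4 = 23 > 16, so the last convergent with denominator <= 16 is p_3/q_3 = 11/6.
The closest fraction with denominator <= 16 is either p_3/q_3 or the intermediate fraction (k*p_3 + p_2)/(k*q_3 + q_2) with the largest k >= 1 whose denominator stays <= 16; these approach x as k grows, and every other convergent or intermediate fraction in range is farther away.
Largest k: floor((16 - q_2)/q_3) = floor((16 - 5)/6) = 1.
That gives (1*11 + 9)/(1*6 + 5) = 20/11.
Compare the errors: |x - 11/6| = |42*6 - 11*23|/(23*6) = 1/138, and |x - 20/11| = |42*11 - 20*23|/(23*11) = 2/253.
Cross-multiplying, 1*253 = 253 < 276 = 2*138, so 1/138 is smaller: the convergent 11/6 is closer to x than 20/11.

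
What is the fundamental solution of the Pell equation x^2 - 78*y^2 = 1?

(x, y) = (53, 6)

First expand sqrt(78) as a continued fraction. With x_i = (sqrt(78) + m_i)/d_i and (m_0, d_0) = (0, 1): a_0 = floor(sqrt(78)) = 8, since 8^2 = 64 <= 78 < 81 = 9^2.
Iterate m_{i+1} = d_i*a_i - m_i, d_{i+1} = (78 - m_{i+1}^2)/d_i, a_{i+1} = floor((a_0 + m_{i+1})/d_{i+1}):
  m_1 = 1*8 - 0 = 8, d_1 = (78 - 8^2)/1 = 14/1 = 14, a_1 = floor((8 + 8)/14) = 1.
  m_2 = 14*1 - 8 = 6, d_2 = (78 - 6^2)/14 = 42/14 = 3, a_2 = floor((8 + 6)/3) = 4.
  m_3 = 3*4 - 6 = 6, d_3 = (78 - 6^2)/3 = 42/3 = 14, a_3 = floor((8 + 6)/14) = 1.
  m_4 = 14*1 - 6 = 8, d_4 = (78 - 8^2)/14 = 14/14 = 1, a_4 = floor((8 + 8)/1) = 16.
  m_5 = 1*16 - 8 = 8, d_5 = (78 - 8^2)/1 = 14/1 = 14: (m_5, d_5) = (m_1, d_1) = (8, 14), so from here the quotients repeat a_1, ..., a_4; the period length is 4.
So sqrt(78) = [8; (1, 4, 1, 16)] with period length k = 4.
k is even, so the fundamental solution of x^2 - 78y^2 = 1 is (p_{k-1}, q_{k-1}) = (p_3, q_3); compute convergents through index 3.
Convergents (p_i = a_i*p_{i-1} + p_{i-2}, q_i = a_i*q_{i-1} + q_{i-2} with p_{-2}=0, p_{-1}=1, q_{-2}=1, q_{-1}=0):
  i=0: a_0=8, p_0 = 8*1 + 0 = 8, q_0 = 8*0 + 1 = 1.
  i=1: a_1=1, p_1 = 1*8 + 1 = 9, q_1 = 1*1 + 0 = 1.
  i=2: a_2=4, p_2 = 4*9 + 8 = 44, q_2 = 4*1 + 1 = 5.
  i=3: a_3=1, p_3 = 1*44 + 9 = 53, q_3 = 1*5 + 1 = 6.
Check: 53^2 - 78*6^2 = 2809 - 2808 = 1, so (x, y) = (53, 6) solves the equation, and by the theorem it is the least positive solution.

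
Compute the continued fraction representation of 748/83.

Run the Euclidean algorithm on 748 and 83; the successive quotients are the partial quotients a_0, a_1, ... (each step inverts the fractional part left over by the previous one):
  748 = 9*83 + 1, so a_0 = 9.
  83 = 83*1 + 0, so a_1 = 83.
The remainder reaches 0 after 2 divisions, so the expansion has 2 partial quotients, read off in order.

[9; 83]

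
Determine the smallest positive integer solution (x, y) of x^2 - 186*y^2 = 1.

First expand sqrt(186) as a continued fraction. With x_i = (sqrt(186) + m_i)/d_i and (m_0, d_0) = (0, 1): a_0 = floor(sqrt(186)) = 13, since 13^2 = 169 <= 186 < 196 = 14^2.
Iterate m_{i+1} = d_i*a_i - m_i, d_{i+1} = (186 - m_{i+1}^2)/d_i, a_{i+1} = floor((a_0 + m_{i+1})/d_{i+1}):
  m_1 = 1*13 - 0 = 13, d_1 = (186 - 13^2)/1 = 17/1 = 17, a_1 = floor((13 + 13)/17) = 1.
  m_2 = 17*1 - 13 = 4, d_2 = (186 - 4^2)/17 = 170/17 = 10, a_2 = floor((13 + 4)/10) = 1.
  m_3 = 10*1 - 4 = 6, d_3 = (186 - 6^2)/10 = 150/10 = 15, a_3 = floor((13 + 6)/15) = 1.
  m_4 = 15*1 - 6 = 9, d_4 = (186 - 9^2)/15 = 105/15 = 7, a_4 = floor((13 + 9)/7) = 3.
  m_5 = 7*3 - 9 = 12, d_5 = (186 - 12^2)/7 = 42/7 = 6, a_5 = floor((13 + 12)/6) = 4.
  m_6 = 6*4 - 12 = 12, d_6 = (186 - 12^2)/6 = 42/6 = 7, a_6 = floor((13 + 12)/7) = 3.
  m_7 = 7*3 - 12 = 9, d_7 = (186 - 9^2)/7 = 105/7 = 15, a_7 = floor((13 + 9)/15) = 1.
  m_8 = 15*1 - 9 = 6, d_8 = (186 - 6^2)/15 = 150/15 = 10, a_8 = floor((13 + 6)/10) = 1.
  m_9 = 10*1 - 6 = 4, d_9 = (186 - 4^2)/10 = 170/10 = 17, a_9 = floor((13 + 4)/17) = 1.
  m_10 = 17*1 - 4 = 13, d_10 = (186 - 13^2)/17 = 17/17 = 1, a_10 = floor((13 + 13)/1) = 26.
  m_11 = 1*26 - 13 = 13, d_11 = (186 - 13^2)/1 = 17/1 = 17: (m_11, d_11) = (m_1, d_1) = (13, 17), so from here the quotients repeat a_1, ..., a_10; the period length is 10.
So sqrt(186) = [13; (1, 1, 1, 3, 4, 3, 1, 1, 1, 26)] with period length k = 10.
k is even, so the fundamental solution of x^2 - 186y^2 = 1 is (p_{k-1}, q_{k-1}) = (p_9, q_9); compute convergents through index 9.
Convergents (p_i = a_i*p_{i-1} + p_{i-2}, q_i = a_i*q_{i-1} + q_{i-2} with p_{-2}=0, p_{-1}=1, q_{-2}=1, q_{-1}=0):
  i=0: a_0=13, p_0 = 13*1 + 0 = 13, q_0 = 13*0 + 1 = 1.
  i=1: a_1=1, p_1 = 1*13 + 1 = 14, q_1 = 1*1 + 0 = 1.
  i=2: a_2=1, p_2 = 1*14 + 13 = 27, q_2 = 1*1 + 1 = 2.
  i=3: a_3=1, p_3 = 1*27 + 14 = 41, q_3 = 1*2 + 1 = 3.
  i=4: a_4=3, p_4 = 3*41 + 27 = 150, q_4 = 3*3 + 2 = 11.
  i=5: a_5=4, p_5 = 4*150 + 41 = 641, q_5 = 4*11 + 3 = 47.
  i=6: a_6=3, p_6 = 3*641 + 150 = 2073, q_6 = 3*47 + 11 = 152.
  i=7: a_7=1, p_7 = 1*2073 + 641 = 2714, q_7 = 1*152 + 47 = 199.
  i=8: a_8=1, p_8 = 1*2714 + 2073 = 4787, q_8 = 1*199 + 152 = 351.
  i=9: a_9=1, p_9 = 1*4787 + 2714 = 7501, q_9 = 1*351 + 199 = 550.
Check: 7501^2 - 186*550^2 = 56265001 - 56265000 = 1, so (x, y) = (7501, 550) solves the equation, and by the theorem it is the least positive solution.

(x, y) = (7501, 550)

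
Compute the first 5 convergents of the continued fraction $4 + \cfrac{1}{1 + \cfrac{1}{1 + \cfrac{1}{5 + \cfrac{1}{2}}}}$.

Using the convergent recurrence p_i = a_i*p_{i-1} + p_{i-2}, q_i = a_i*q_{i-1} + q_{i-2} with p_{-2}=0, p_{-1}=1, q_{-2}=1, q_{-1}=0:
  i=0: a_0=4, p_0 = 4*1 + 0 = 4, q_0 = 4*0 + 1 = 1.
  i=1: a_1=1, p_1 = 1*4 + 1 = 5, q_1 = 1*1 + 0 = 1.
  i=2: a_2=1, p_2 = 1*5 + 4 = 9, q_2 = 1*1 + 1 = 2.
  i=3: a_3=5, p_3 = 5*9 + 5 = 50, q_3 = 5*2 + 1 = 11.
  i=4: a_4=2, p_4 = 2*50 + 9 = 109, q_4 = 2*11 + 2 = 24.

4/1, 5/1, 9/2, 50/11, 109/24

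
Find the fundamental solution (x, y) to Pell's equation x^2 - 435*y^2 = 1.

(x, y) = (146, 7)

First expand sqrt(435) as a continued fraction. With x_i = (sqrt(435) + m_i)/d_i and (m_0, d_0) = (0, 1): a_0 = floor(sqrt(435)) = 20, since 20^2 = 400 <= 435 < 441 = 21^2.
Iterate m_{i+1} = d_i*a_i - m_i, d_{i+1} = (435 - m_{i+1}^2)/d_i, a_{i+1} = floor((a_0 + m_{i+1})/d_{i+1}):
  m_1 = 1*20 - 0 = 20, d_1 = (435 - 20^2)/1 = 35/1 = 35, a_1 = floor((20 + 20)/35) = 1.
  m_2 = 35*1 - 20 = 15, d_2 = (435 - 15^2)/35 = 210/35 = 6, a_2 = floor((20 + 15)/6) = 5.
  m_3 = 6*5 - 15 = 15, d_3 = (435 - 15^2)/6 = 210/6 = 35, a_3 = floor((20 + 15)/35) = 1.
  m_4 = 35*1 - 15 = 20, d_4 = (435 - 20^2)/35 = 35/35 = 1, a_4 = floor((20 + 20)/1) = 40.
  m_5 = 1*40 - 20 = 20, d_5 = (435 - 20^2)/1 = 35/1 = 35: (m_5, d_5) = (m_1, d_1) = (20, 35), so from here the quotients repeat a_1, ..., a_4; the period length is 4.
So sqrt(435) = [20; (1, 5, 1, 40)] with period length k = 4.
k is even, so the fundamental solution of x^2 - 435y^2 = 1 is (p_{k-1}, q_{k-1}) = (p_3, q_3); compute convergents through index 3.
Convergents (p_i = a_i*p_{i-1} + p_{i-2}, q_i = a_i*q_{i-1} + q_{i-2} with p_{-2}=0, p_{-1}=1, q_{-2}=1, q_{-1}=0):
  i=0: a_0=20, p_0 = 20*1 + 0 = 20, q_0 = 20*0 + 1 = 1.
  i=1: a_1=1, p_1 = 1*20 + 1 = 21, q_1 = 1*1 + 0 = 1.
  i=2: a_2=5, p_2 = 5*21 + 20 = 125, q_2 = 5*1 + 1 = 6.
  i=3: a_3=1, p_3 = 1*125 + 21 = 146, q_3 = 1*6 + 1 = 7.
Check: 146^2 - 435*7^2 = 21316 - 21315 = 1, so (x, y) = (146, 7) solves the equation, and by the theorem it is the least positive solution.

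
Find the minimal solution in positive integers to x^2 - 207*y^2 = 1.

(x, y) = (1151, 80)

First expand sqrt(207) as a continued fraction. With x_i = (sqrt(207) + m_i)/d_i and (m_0, d_0) = (0, 1): a_0 = floor(sqrt(207)) = 14, since 14^2 = 196 <= 207 < 225 = 15^2.
Iterate m_{i+1} = d_i*a_i - m_i, d_{i+1} = (207 - m_{i+1}^2)/d_i, a_{i+1} = floor((a_0 + m_{i+1})/d_{i+1}):
  m_1 = 1*14 - 0 = 14, d_1 = (207 - 14^2)/1 = 11/1 = 11, a_1 = floor((14 + 14)/11) = 2.
  m_2 = 11*2 - 14 = 8, d_2 = (207 - 8^2)/11 = 143/11 = 13, a_2 = floor((14 + 8)/13) = 1.
  m_3 = 13*1 - 8 = 5, d_3 = (207 - 5^2)/13 = 182/13 = 14, a_3 = floor((14 + 5)/14) = 1.
  m_4 = 14*1 - 5 = 9, d_4 = (207 - 9^2)/14 = 126/14 = 9, a_4 = floor((14 + 9)/9) = 2.
  m_5 = 9*2 - 9 = 9, d_5 = (207 - 9^2)/9 = 126/9 = 14, a_5 = floor((14 + 9)/14) = 1.
  m_6 = 14*1 - 9 = 5, d_6 = (207 - 5^2)/14 = 182/14 = 13, a_6 = floor((14 + 5)/13) = 1.
  m_7 = 13*1 - 5 = 8, d_7 = (207 - 8^2)/13 = 143/13 = 11, a_7 = floor((14 + 8)/11) = 2.
  m_8 = 11*2 - 8 = 14, d_8 = (207 - 14^2)/11 = 11/11 = 1, a_8 = floor((14 + 14)/1) = 28.
  m_9 = 1*28 - 14 = 14, d_9 = (207 - 14^2)/1 = 11/1 = 11: (m_9, d_9) = (m_1, d_1) = (14, 11), so from here the quotients repeat a_1, ..., a_8; the period length is 8.
So sqrt(207) = [14; (2, 1, 1, 2, 1, 1, 2, 28)] with period length k = 8.
k is even, so the fundamental solution of x^2 - 207y^2 = 1 is (p_{k-1}, q_{k-1}) = (p_7, q_7); compute convergents through index 7.
Convergents (p_i = a_i*p_{i-1} + p_{i-2}, q_i = a_i*q_{i-1} + q_{i-2} with p_{-2}=0, p_{-1}=1, q_{-2}=1, q_{-1}=0):
  i=0: a_0=14, p_0 = 14*1 + 0 = 14, q_0 = 14*0 + 1 = 1.
  i=1: a_1=2, p_1 = 2*14 + 1 = 29, q_1 = 2*1 + 0 = 2.
  i=2: a_2=1, p_2 = 1*29 + 14 = 43, q_2 = 1*2 + 1 = 3.
  i=3: a_3=1, p_3 = 1*43 + 29 = 72, q_3 = 1*3 + 2 = 5.
  i=4: a_4=2, p_4 = 2*72 + 43 = 187, q_4 = 2*5 + 3 = 13.
  i=5: a_5=1, p_5 = 1*187 + 72 = 259, q_5 = 1*13 + 5 = 18.
  i=6: a_6=1, p_6 = 1*259 + 187 = 446, q_6 = 1*18 + 13 = 31.
  i=7: a_7=2, p_7 = 2*446 + 259 = 1151, q_7 = 2*31 + 18 = 80.
Check: 1151^2 - 207*80^2 = 1324801 - 1324800 = 1, so (x, y) = (1151, 80) solves the equation, and by the theorem it is the least positive solution.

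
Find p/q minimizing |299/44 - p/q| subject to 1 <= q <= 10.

34/5

Expand x = 299/44 as a continued fraction with the Euclidean algorithm:
  299 = 6*44 + 35, so a_0 = 6.
  44 = 1*35 + 9, so a_1 = 1.
  35 = 3*9 + 8, so a_2 = 3.
  9 = 1*8 + 1, so a_3 = 1.
  8 = 8*1 + 0, so a_4 = 8.
so x = [6; 1, 3, 1, 8].
Convergents (p_i = a_i*p_{i-1} + p_{i-2}, q_i = a_i*q_{i-1} + q_{i-2} with p_{-2}=0, p_{-1}=1, q_{-2}=1, q_{-1}=0), until the denominator exceeds 10:
  i=0: a_0=6, p_0 = 6*1 + 0 = 6, q_0 = 6*0 + 1 = 1.
  i=1: a_1=1, p_1 = 1*6 + 1 = 7, q_1 = 1*1 + 0 = 1.
  i=2: a_2=3, p_2 = 3*7 + 6 = 27, q_2 = 3*1 + 1 = 4.
  i=3: a_3=1, p_3 = 1*27 + 7 = 34, q_3 = 1*4 + 1 = 5.
  i=4: a_4=8, p_4 = 8*34 + 27 = 299, q_4 = 8*5 + 4 = 44.
q_4 = 44 > 10, so the last convergent with denominator <= 10 is p_3/q_3 = 34/5.
The closest fraction with denominator <= 10 is either p_3/q_3 or the intermediate fraction (k*p_3 + p_2)/(k*q_3 + q_2) with the largest k >= 1 whose denominator stays <= 10; these approach x as k grows, and every other convergent or intermediate fraction in range is farther away.
Largest k: floor((10 - q_2)/q_3) = floor((10 - 4)/5) = 1.
That gives (1*34 + 27)/(1*5 + 4) = 61/9.
Compare the errors: |x - 34/5| = |299*5 - 34*44|/(44*5) = 1/220, and |x - 61/9| = |299*9 - 61*44|/(44*9) = 7/396.
Cross-multiplying, 1*396 = 396 < 1540 = 7*220, so 1/220 is smaller: the convergent 34/5 is closer to x than 61/9.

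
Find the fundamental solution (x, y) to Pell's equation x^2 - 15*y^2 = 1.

(x, y) = (4, 1)

First expand sqrt(15) as a continued fraction. With x_i = (sqrt(15) + m_i)/d_i and (m_0, d_0) = (0, 1): a_0 = floor(sqrt(15)) = 3, since 3^2 = 9 <= 15 < 16 = 4^2.
Iterate m_{i+1} = d_i*a_i - m_i, d_{i+1} = (15 - m_{i+1}^2)/d_i, a_{i+1} = floor((a_0 + m_{i+1})/d_{i+1}):
  m_1 = 1*3 - 0 = 3, d_1 = (15 - 3^2)/1 = 6/1 = 6, a_1 = floor((3 + 3)/6) = 1.
  m_2 = 6*1 - 3 = 3, d_2 = (15 - 3^2)/6 = 6/6 = 1, a_2 = floor((3 + 3)/1) = 6.
  m_3 = 1*6 - 3 = 3, d_3 = (15 - 3^2)/1 = 6/1 = 6: (m_3, d_3) = (m_1, d_1) = (3, 6), so from here the quotients repeat a_1, a_2; the period length is 2.
So sqrt(15) = [3; (1, 6)] with period length k = 2.
k is even, so the fundamental solution of x^2 - 15y^2 = 1 is (p_{k-1}, q_{k-1}) = (p_1, q_1); compute convergents through index 1.
Convergents (p_i = a_i*p_{i-1} + p_{i-2}, q_i = a_i*q_{i-1} + q_{i-2} with p_{-2}=0, p_{-1}=1, q_{-2}=1, q_{-1}=0):
  i=0: a_0=3, p_0 = 3*1 + 0 = 3, q_0 = 3*0 + 1 = 1.
  i=1: a_1=1, p_1 = 1*3 + 1 = 4, q_1 = 1*1 + 0 = 1.
Check: 4^2 - 15*1^2 = 16 - 15 = 1, so (x, y) = (4, 1) solves the equation, and by the theorem it is the least positive solution.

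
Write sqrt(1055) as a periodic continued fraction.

Write x_i = (sqrt(1055) + m_i)/d_i with (m_0, d_0) = (0, 1). a_0 = floor(sqrt(1055)) = 32, since 32^2 = 1024 <= 1055 < 1089 = 33^2.
Iterate m_{i+1} = d_i*a_i - m_i, d_{i+1} = (1055 - m_{i+1}^2)/d_i, a_{i+1} = floor((a_0 + m_{i+1})/d_{i+1}):
  m_1 = 1*32 - 0 = 32, d_1 = (1055 - 32^2)/1 = 31/1 = 31, a_1 = floor((32 + 32)/31) = 2.
  m_2 = 31*2 - 32 = 30, d_2 = (1055 - 30^2)/31 = 155/31 = 5, a_2 = floor((32 + 30)/5) = 12.
  m_3 = 5*12 - 30 = 30, d_3 = (1055 - 30^2)/5 = 155/5 = 31, a_3 = floor((32 + 30)/31) = 2.
  m_4 = 31*2 - 30 = 32, d_4 = (1055 - 32^2)/31 = 31/31 = 1, a_4 = floor((32 + 32)/1) = 64.
  m_5 = 1*64 - 32 = 32, d_5 = (1055 - 32^2)/1 = 31/1 = 31: (m_5, d_5) = (m_1, d_1) = (32, 31), so from here the quotients repeat a_1, ..., a_4; the period length is 4.
Hence the expansion of sqrt(1055) is a_0 = 32 followed by the repeating block 2, 12, 2, 64 (period 4).

[32; (2, 12, 2, 64)]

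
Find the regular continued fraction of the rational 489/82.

Run the Euclidean algorithm on 489 and 82; the successive quotients are the partial quotients a_0, a_1, ... (each step inverts the fractional part left over by the previous one):
  489 = 5*82 + 79, so a_0 = 5.
  82 = 1*79 + 3, so a_1 = 1.
  79 = 26*3 + 1, so a_2 = 26.
  3 = 3*1 + 0, so a_3 = 3.
The remainder reaches 0 after 4 divisions, so the expansion has 4 partial quotients, read off in order.

[5; 1, 26, 3]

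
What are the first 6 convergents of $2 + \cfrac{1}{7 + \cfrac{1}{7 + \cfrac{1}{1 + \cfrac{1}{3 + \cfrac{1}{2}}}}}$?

2/1, 15/7, 107/50, 122/57, 473/221, 1068/499

Using the convergent recurrence p_i = a_i*p_{i-1} + p_{i-2}, q_i = a_i*q_{i-1} + q_{i-2} with p_{-2}=0, p_{-1}=1, q_{-2}=1, q_{-1}=0:
  i=0: a_0=2, p_0 = 2*1 + 0 = 2, q_0 = 2*0 + 1 = 1.
  i=1: a_1=7, p_1 = 7*2 + 1 = 15, q_1 = 7*1 + 0 = 7.
  i=2: a_2=7, p_2 = 7*15 + 2 = 107, q_2 = 7*7 + 1 = 50.
  i=3: a_3=1, p_3 = 1*107 + 15 = 122, q_3 = 1*50 + 7 = 57.
  i=4: a_4=3, p_4 = 3*122 + 107 = 473, q_4 = 3*57 + 50 = 221.
  i=5: a_5=2, p_5 = 2*473 + 122 = 1068, q_5 = 2*221 + 57 = 499.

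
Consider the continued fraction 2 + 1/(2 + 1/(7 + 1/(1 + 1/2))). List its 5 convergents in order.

2/1, 5/2, 37/15, 42/17, 121/49

Using the convergent recurrence p_i = a_i*p_{i-1} + p_{i-2}, q_i = a_i*q_{i-1} + q_{i-2} with p_{-2}=0, p_{-1}=1, q_{-2}=1, q_{-1}=0:
  i=0: a_0=2, p_0 = 2*1 + 0 = 2, q_0 = 2*0 + 1 = 1.
  i=1: a_1=2, p_1 = 2*2 + 1 = 5, q_1 = 2*1 + 0 = 2.
  i=2: a_2=7, p_2 = 7*5 + 2 = 37, q_2 = 7*2 + 1 = 15.
  i=3: a_3=1, p_3 = 1*37 + 5 = 42, q_3 = 1*15 + 2 = 17.
  i=4: a_4=2, p_4 = 2*42 + 37 = 121, q_4 = 2*17 + 15 = 49.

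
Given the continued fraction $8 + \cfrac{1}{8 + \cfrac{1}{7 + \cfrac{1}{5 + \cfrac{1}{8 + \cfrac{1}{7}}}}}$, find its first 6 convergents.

Using the convergent recurrence p_i = a_i*p_{i-1} + p_{i-2}, q_i = a_i*q_{i-1} + q_{i-2} with p_{-2}=0, p_{-1}=1, q_{-2}=1, q_{-1}=0:
  i=0: a_0=8, p_0 = 8*1 + 0 = 8, q_0 = 8*0 + 1 = 1.
  i=1: a_1=8, p_1 = 8*8 + 1 = 65, q_1 = 8*1 + 0 = 8.
  i=2: a_2=7, p_2 = 7*65 + 8 = 463, q_2 = 7*8 + 1 = 57.
  i=3: a_3=5, p_3 = 5*463 + 65 = 2380, q_3 = 5*57 + 8 = 293.
  i=4: a_4=8, p_4 = 8*2380 + 463 = 19503, q_4 = 8*293 + 57 = 2401.
  i=5: a_5=7, p_5 = 7*19503 + 2380 = 138901, q_5 = 7*2401 + 293 = 17100.

8/1, 65/8, 463/57, 2380/293, 19503/2401, 138901/17100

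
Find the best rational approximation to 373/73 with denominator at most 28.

Expand x = 373/73 as a continued fraction with the Euclidean algorithm:
  373 = 5*73 + 8, so a_0 = 5.
  73 = 9*8 + 1, so a_1 = 9.
  8 = 8*1 + 0, so a_2 = 8.
so x = [5; 9, 8].
Convergents (p_i = a_i*p_{i-1} + p_{i-2}, q_i = a_i*q_{i-1} + q_{i-2} with p_{-2}=0, p_{-1}=1, q_{-2}=1, q_{-1}=0), until the denominator exceeds 28:
  i=0: a_0=5, p_0 = 5*1 + 0 = 5, q_0 = 5*0 + 1 = 1.
  i=1: a_1=9, p_1 = 9*5 + 1 = 46, q_1 = 9*1 + 0 = 9.
  i=2: a_2=8, p_2 = 8*46 + 5 = 373, q_2 = 8*9 + 1 = 73.
q_2 = 73 > 28, so the last convergent with denominator <= 28 is p_1/q_1 = 46/9.
The closest fraction with denominator <= 28 is either p_1/q_1 or the intermediate fraction (k*p_1 + p_0)/(k*q_1 + q_0) with the largest k >= 1 whose denominator stays <= 28; these approach x as k grows, and every other convergent or intermediate fraction in range is farther away.
Largest k: floor((28 - q_0)/q_1) = floor((28 - 1)/9) = 3.
That gives (3*46 + 5)/(3*9 + 1) = 143/28.
Compare the errors: |x - 46/9| = |373*9 - 46*73|/(73*9) = 1/657, and |x - 143/28| = |373*28 - 143*73|/(73*28) = 5/2044.
Cross-multiplying, 1*2044 = 2044 < 3285 = 5*657, so 1/657 is smaller: the convergent 46/9 is closer to x than 143/28.

46/9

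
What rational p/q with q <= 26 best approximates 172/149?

Expand x = 172/149 as a continued fraction with the Euclidean algorithm:
  172 = 1*149 + 23, so a_0 = 1.
  149 = 6*23 + 11, so a_1 = 6.
  23 = 2*11 + 1, so a_2 = 2.
  11 = 11*1 + 0, so a_3 = 11.
so x = [1; 6, 2, 11].
Convergents (p_i = a_i*p_{i-1} + p_{i-2}, q_i = a_i*q_{i-1} + q_{i-2} with p_{-2}=0, p_{-1}=1, q_{-2}=1, q_{-1}=0), until the denominator exceeds 26:
  i=0: a_0=1, p_0 = 1*1 + 0 = 1, q_0 = 1*0 + 1 = 1.
  i=1: a_1=6, p_1 = 6*1 + 1 = 7, q_1 = 6*1 + 0 = 6.
  i=2: a_2=2, p_2 = 2*7 + 1 = 15, q_2 = 2*6 + 1 = 13.
  i=3: a_3=11, p_3 = 11*15 + 7 = 172, q_3 = 11*13 + 6 = 149.
q_3 = 149 > 26, so the last convergent with denominator <= 26 is p_2/q_2 = 15/13.
The closest fraction with denominator <= 26 is either p_2/q_2 or the intermediate fraction (k*p_2 + p_1)/(k*q_2 + q_1) with the largest k >= 1 whose denominator stays <= 26; these approach x as k grows, and every other convergent or intermediate fraction in range is farther away.
Largest k: floor((26 - q_1)/q_2) = floor((26 - 6)/13) = 1.
That gives (1*15 + 7)/(1*13 + 6) = 22/19.
Compare the errors: |x - 15/13| = |172*13 - 15*149|/(149*13) = 1/1937, and |x - 22/19| = |172*19 - 22*149|/(149*19) = 10/2831.
Cross-multiplying, 1*2831 = 2831 < 19370 = 10*1937, so 1/1937 is smaller: the convergent 15/13 is closer to x than 22/19.

15/13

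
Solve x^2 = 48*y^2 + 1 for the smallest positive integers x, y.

First expand sqrt(48) as a continued fraction. With x_i = (sqrt(48) + m_i)/d_i and (m_0, d_0) = (0, 1): a_0 = floor(sqrt(48)) = 6, since 6^2 = 36 <= 48 < 49 = 7^2.
Iterate m_{i+1} = d_i*a_i - m_i, d_{i+1} = (48 - m_{i+1}^2)/d_i, a_{i+1} = floor((a_0 + m_{i+1})/d_{i+1}):
  m_1 = 1*6 - 0 = 6, d_1 = (48 - 6^2)/1 = 12/1 = 12, a_1 = floor((6 + 6)/12) = 1.
  m_2 = 12*1 - 6 = 6, d_2 = (48 - 6^2)/12 = 12/12 = 1, a_2 = floor((6 + 6)/1) = 12.
  m_3 = 1*12 - 6 = 6, d_3 = (48 - 6^2)/1 = 12/1 = 12: (m_3, d_3) = (m_1, d_1) = (6, 12), so from here the quotients repeat a_1, a_2; the period length is 2.
So sqrt(48) = [6; (1, 12)] with period length k = 2.
k is even, so the fundamental solution of x^2 - 48y^2 = 1 is (p_{k-1}, q_{k-1}) = (p_1, q_1); compute convergents through index 1.
Convergents (p_i = a_i*p_{i-1} + p_{i-2}, q_i = a_i*q_{i-1} + q_{i-2} with p_{-2}=0, p_{-1}=1, q_{-2}=1, q_{-1}=0):
  i=0: a_0=6, p_0 = 6*1 + 0 = 6, q_0 = 6*0 + 1 = 1.
  i=1: a_1=1, p_1 = 1*6 + 1 = 7, q_1 = 1*1 + 0 = 1.
Check: 7^2 - 48*1^2 = 49 - 48 = 1, so (x, y) = (7, 1) solves the equation, and by the theorem it is the least positive solution.

(x, y) = (7, 1)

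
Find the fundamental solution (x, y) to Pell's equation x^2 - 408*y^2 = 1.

First expand sqrt(408) as a continued fraction. With x_i = (sqrt(408) + m_i)/d_i and (m_0, d_0) = (0, 1): a_0 = floor(sqrt(408)) = 20, since 20^2 = 400 <= 408 < 441 = 21^2.
Iterate m_{i+1} = d_i*a_i - m_i, d_{i+1} = (408 - m_{i+1}^2)/d_i, a_{i+1} = floor((a_0 + m_{i+1})/d_{i+1}):
  m_1 = 1*20 - 0 = 20, d_1 = (408 - 20^2)/1 = 8/1 = 8, a_1 = floor((20 + 20)/8) = 5.
  m_2 = 8*5 - 20 = 20, d_2 = (408 - 20^2)/8 = 8/8 = 1, a_2 = floor((20 + 20)/1) = 40.
  m_3 = 1*40 - 20 = 20, d_3 = (408 - 20^2)/1 = 8/1 = 8: (m_3, d_3) = (m_1, d_1) = (20, 8), so from here the quotients repeat a_1, a_2; the period length is 2.
So sqrt(408) = [20; (5, 40)] with period length k = 2.
k is even, so the fundamental solution of x^2 - 408y^2 = 1 is (p_{k-1}, q_{k-1}) = (p_1, q_1); compute convergents through index 1.
Convergents (p_i = a_i*p_{i-1} + p_{i-2}, q_i = a_i*q_{i-1} + q_{i-2} with p_{-2}=0, p_{-1}=1, q_{-2}=1, q_{-1}=0):
  i=0: a_0=20, p_0 = 20*1 + 0 = 20, q_0 = 20*0 + 1 = 1.
  i=1: a_1=5, p_1 = 5*20 + 1 = 101, q_1 = 5*1 + 0 = 5.
Check: 101^2 - 408*5^2 = 10201 - 10200 = 1, so (x, y) = (101, 5) solves the equation, and by the theorem it is the least positive solution.

(x, y) = (101, 5)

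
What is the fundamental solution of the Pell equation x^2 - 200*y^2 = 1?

(x, y) = (99, 7)

First expand sqrt(200) as a continued fraction. With x_i = (sqrt(200) + m_i)/d_i and (m_0, d_0) = (0, 1): a_0 = floor(sqrt(200)) = 14, since 14^2 = 196 <= 200 < 225 = 15^2.
Iterate m_{i+1} = d_i*a_i - m_i, d_{i+1} = (200 - m_{i+1}^2)/d_i, a_{i+1} = floor((a_0 + m_{i+1})/d_{i+1}):
  m_1 = 1*14 - 0 = 14, d_1 = (200 - 14^2)/1 = 4/1 = 4, a_1 = floor((14 + 14)/4) = 7.
  m_2 = 4*7 - 14 = 14, d_2 = (200 - 14^2)/4 = 4/4 = 1, a_2 = floor((14 + 14)/1) = 28.
  m_3 = 1*28 - 14 = 14, d_3 = (200 - 14^2)/1 = 4/1 = 4: (m_3, d_3) = (m_1, d_1) = (14, 4), so from here the quotients repeat a_1, a_2; the period length is 2.
So sqrt(200) = [14; (7, 28)] with period length k = 2.
k is even, so the fundamental solution of x^2 - 200y^2 = 1 is (p_{k-1}, q_{k-1}) = (p_1, q_1); compute convergents through index 1.
Convergents (p_i = a_i*p_{i-1} + p_{i-2}, q_i = a_i*q_{i-1} + q_{i-2} with p_{-2}=0, p_{-1}=1, q_{-2}=1, q_{-1}=0):
  i=0: a_0=14, p_0 = 14*1 + 0 = 14, q_0 = 14*0 + 1 = 1.
  i=1: a_1=7, p_1 = 7*14 + 1 = 99, q_1 = 7*1 + 0 = 7.
Check: 99^2 - 200*7^2 = 9801 - 9800 = 1, so (x, y) = (99, 7) solves the equation, and by the theorem it is the least positive solution.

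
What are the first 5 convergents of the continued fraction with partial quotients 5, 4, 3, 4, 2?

5/1, 21/4, 68/13, 293/56, 654/125

Using the convergent recurrence p_i = a_i*p_{i-1} + p_{i-2}, q_i = a_i*q_{i-1} + q_{i-2} with p_{-2}=0, p_{-1}=1, q_{-2}=1, q_{-1}=0:
  i=0: a_0=5, p_0 = 5*1 + 0 = 5, q_0 = 5*0 + 1 = 1.
  i=1: a_1=4, p_1 = 4*5 + 1 = 21, q_1 = 4*1 + 0 = 4.
  i=2: a_2=3, p_2 = 3*21 + 5 = 68, q_2 = 3*4 + 1 = 13.
  i=3: a_3=4, p_3 = 4*68 + 21 = 293, q_3 = 4*13 + 4 = 56.
  i=4: a_4=2, p_4 = 2*293 + 68 = 654, q_4 = 2*56 + 13 = 125.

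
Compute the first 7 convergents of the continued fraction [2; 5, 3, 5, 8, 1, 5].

2/1, 11/5, 35/16, 186/85, 1523/696, 1709/781, 10068/4601

Using the convergent recurrence p_i = a_i*p_{i-1} + p_{i-2}, q_i = a_i*q_{i-1} + q_{i-2} with p_{-2}=0, p_{-1}=1, q_{-2}=1, q_{-1}=0:
  i=0: a_0=2, p_0 = 2*1 + 0 = 2, q_0 = 2*0 + 1 = 1.
  i=1: a_1=5, p_1 = 5*2 + 1 = 11, q_1 = 5*1 + 0 = 5.
  i=2: a_2=3, p_2 = 3*11 + 2 = 35, q_2 = 3*5 + 1 = 16.
  i=3: a_3=5, p_3 = 5*35 + 11 = 186, q_3 = 5*16 + 5 = 85.
  i=4: a_4=8, p_4 = 8*186 + 35 = 1523, q_4 = 8*85 + 16 = 696.
  i=5: a_5=1, p_5 = 1*1523 + 186 = 1709, q_5 = 1*696 + 85 = 781.
  i=6: a_6=5, p_6 = 5*1709 + 1523 = 10068, q_6 = 5*781 + 696 = 4601.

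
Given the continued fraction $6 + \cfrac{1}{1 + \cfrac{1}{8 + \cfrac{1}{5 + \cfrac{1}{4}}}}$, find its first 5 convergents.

Using the convergent recurrence p_i = a_i*p_{i-1} + p_{i-2}, q_i = a_i*q_{i-1} + q_{i-2} with p_{-2}=0, p_{-1}=1, q_{-2}=1, q_{-1}=0:
  i=0: a_0=6, p_0 = 6*1 + 0 = 6, q_0 = 6*0 + 1 = 1.
  i=1: a_1=1, p_1 = 1*6 + 1 = 7, q_1 = 1*1 + 0 = 1.
  i=2: a_2=8, p_2 = 8*7 + 6 = 62, q_2 = 8*1 + 1 = 9.
  i=3: a_3=5, p_3 = 5*62 + 7 = 317, q_3 = 5*9 + 1 = 46.
  i=4: a_4=4, p_4 = 4*317 + 62 = 1330, q_4 = 4*46 + 9 = 193.

6/1, 7/1, 62/9, 317/46, 1330/193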